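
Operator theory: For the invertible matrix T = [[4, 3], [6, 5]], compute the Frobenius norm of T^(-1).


det(T) = 4*5 - 3*6 = 2
T^(-1) = (1/2) * [[5, -3], [-6, 4]] = [[2.5000, -1.5000], [-3.0000, 2.0000]]
||T^(-1)||_F^2 = 2.5000^2 + (-1.5000)^2 + (-3.0000)^2 + 2.0000^2 = 21.5000
||T^(-1)||_F = sqrt(21.5000) = 4.6368

4.6368


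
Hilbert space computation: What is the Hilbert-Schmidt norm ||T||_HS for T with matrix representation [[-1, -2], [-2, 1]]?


The Hilbert-Schmidt norm is sqrt(sum of squares of all entries).
Sum of squares = (-1)^2 + (-2)^2 + (-2)^2 + 1^2
= 1 + 4 + 4 + 1 = 10
||T||_HS = sqrt(10) = 3.1623

3.1623


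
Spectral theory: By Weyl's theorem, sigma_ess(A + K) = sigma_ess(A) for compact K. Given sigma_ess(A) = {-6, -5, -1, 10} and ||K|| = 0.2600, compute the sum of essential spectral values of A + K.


By Weyl's theorem, the essential spectrum is invariant under compact perturbations.
sigma_ess(A + K) = sigma_ess(A) = {-6, -5, -1, 10}
Sum = -6 + -5 + -1 + 10 = -2

-2


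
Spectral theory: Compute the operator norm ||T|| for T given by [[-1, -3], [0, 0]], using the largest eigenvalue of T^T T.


A^T A = [[1, 3], [3, 9]]
trace(A^T A) = 10, det(A^T A) = 0
discriminant = 10^2 - 4*0 = 100
Largest eigenvalue of A^T A = (trace + sqrt(disc))/2 = 10.0000
||T|| = sqrt(10.0000) = 3.1623

3.1623


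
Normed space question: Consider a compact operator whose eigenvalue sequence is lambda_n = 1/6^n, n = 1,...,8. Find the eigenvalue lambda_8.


The eigenvalue formula gives lambda_8 = 1/6^8
= 1/1679616
= 5.9537e-07

5.9537e-07


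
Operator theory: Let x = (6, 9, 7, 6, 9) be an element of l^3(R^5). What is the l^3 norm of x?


The l^3 norm = (sum |x_i|^3)^(1/3)
Sum of 3th powers = 216 + 729 + 343 + 216 + 729 = 2233
||x||_3 = (2233)^(1/3) = 13.0706

13.0706


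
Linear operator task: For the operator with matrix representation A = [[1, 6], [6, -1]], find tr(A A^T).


trace(A * A^T) = sum of squares of all entries
= 1^2 + 6^2 + 6^2 + (-1)^2
= 1 + 36 + 36 + 1
= 74

74


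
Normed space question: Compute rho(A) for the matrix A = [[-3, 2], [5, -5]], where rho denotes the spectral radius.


For a 2x2 matrix, eigenvalues satisfy lambda^2 - (trace)*lambda + det = 0
trace = -3 + -5 = -8
det = -3*-5 - 2*5 = 5
discriminant = (-8)^2 - 4*(5) = 44
spectral radius = max |eigenvalue| = 7.3166

7.3166


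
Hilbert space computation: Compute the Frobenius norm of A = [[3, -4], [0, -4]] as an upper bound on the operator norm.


||A||_F^2 = sum a_ij^2
= 3^2 + (-4)^2 + 0^2 + (-4)^2
= 9 + 16 + 0 + 16 = 41
||A||_F = sqrt(41) = 6.4031

6.4031


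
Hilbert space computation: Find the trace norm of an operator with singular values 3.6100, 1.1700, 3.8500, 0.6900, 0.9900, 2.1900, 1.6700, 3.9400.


The nuclear norm is the sum of all singular values.
||T||_1 = 3.6100 + 1.1700 + 3.8500 + 0.6900 + 0.9900 + 2.1900 + 1.6700 + 3.9400
= 18.1100

18.1100


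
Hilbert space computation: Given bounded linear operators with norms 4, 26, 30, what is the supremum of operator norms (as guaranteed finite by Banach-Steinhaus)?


By the Uniform Boundedness Principle, the supremum of norms is finite.
sup_k ||T_k|| = max(4, 26, 30) = 30

30


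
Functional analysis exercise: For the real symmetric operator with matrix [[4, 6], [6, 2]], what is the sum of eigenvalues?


For a self-adjoint (symmetric) matrix, the eigenvalues are real.
The sum of eigenvalues equals the trace of the matrix.
trace = 4 + 2 = 6

6


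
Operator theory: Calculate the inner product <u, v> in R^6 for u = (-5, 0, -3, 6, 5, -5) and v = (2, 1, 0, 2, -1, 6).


Computing the standard inner product <u, v> = sum u_i * v_i
= -5*2 + 0*1 + -3*0 + 6*2 + 5*-1 + -5*6
= -10 + 0 + 0 + 12 + -5 + -30
= -33

-33


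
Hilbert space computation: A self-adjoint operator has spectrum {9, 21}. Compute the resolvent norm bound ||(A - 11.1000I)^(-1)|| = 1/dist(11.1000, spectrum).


dist(11.1000, {9, 21}) = min(|11.1000 - 9|, |11.1000 - 21|)
= min(2.1000, 9.9000) = 2.1000
Resolvent bound = 1/2.1000 = 0.4762

0.4762


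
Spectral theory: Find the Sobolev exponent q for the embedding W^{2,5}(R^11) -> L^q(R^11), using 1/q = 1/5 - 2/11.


Using the Sobolev embedding formula: 1/q = 1/p - k/n
1/q = 1/5 - 2/11 = 1/55
q = 1/(1/55) = 55

55.0000


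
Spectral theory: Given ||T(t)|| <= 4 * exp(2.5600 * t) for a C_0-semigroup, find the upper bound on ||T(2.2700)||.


||T(2.2700)|| <= 4 * exp(2.5600 * 2.2700)
= 4 * exp(5.8112)
= 4 * 334.0197
= 1336.0788

1336.0788


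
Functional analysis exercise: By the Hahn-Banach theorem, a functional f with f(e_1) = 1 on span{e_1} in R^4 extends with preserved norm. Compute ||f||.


The norm of f is given by ||f|| = sup_{||x||=1} |f(x)|.
On span{e_1}, ||e_1|| = 1, so ||f|| = |f(e_1)| / ||e_1||
= |1| / 1 = 1.0000

1.0000


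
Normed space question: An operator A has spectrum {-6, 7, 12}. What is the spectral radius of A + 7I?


Spectrum of A + 7I = {1, 14, 19}
Spectral radius = max |lambda| over the shifted spectrum
= max(1, 14, 19) = 19

19


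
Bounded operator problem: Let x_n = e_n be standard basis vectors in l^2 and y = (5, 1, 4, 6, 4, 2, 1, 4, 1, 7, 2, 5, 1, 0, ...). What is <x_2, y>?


x_2 = e_2 is the standard basis vector with 1 in position 2.
<x_2, y> = y_2 = 1
As n -> infinity, <x_n, y> -> 0, confirming weak convergence of (x_n) to 0.

1


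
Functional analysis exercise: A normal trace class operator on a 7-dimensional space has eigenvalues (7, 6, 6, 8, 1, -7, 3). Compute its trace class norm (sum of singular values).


For a normal operator, singular values equal |eigenvalues|.
Trace norm = sum |lambda_i| = 7 + 6 + 6 + 8 + 1 + 7 + 3
= 38

38


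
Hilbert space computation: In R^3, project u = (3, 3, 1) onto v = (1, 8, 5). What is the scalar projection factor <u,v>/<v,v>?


Computing <u,v> = 3*1 + 3*8 + 1*5 = 32
Computing <v,v> = 1^2 + 8^2 + 5^2 = 90
Projection coefficient = 32/90 = 0.3556

0.3556


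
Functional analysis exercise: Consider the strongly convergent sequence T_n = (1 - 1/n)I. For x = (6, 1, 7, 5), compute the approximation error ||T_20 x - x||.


T_20 x - x = (1 - 1/20)x - x = -x/20
||x|| = sqrt(111) = 10.5357
||T_20 x - x|| = ||x||/20 = 10.5357/20 = 0.5268

0.5268


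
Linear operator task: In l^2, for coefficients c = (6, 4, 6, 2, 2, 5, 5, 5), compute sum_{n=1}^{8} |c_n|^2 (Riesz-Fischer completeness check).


sum |c_n|^2 = 6^2 + 4^2 + 6^2 + 2^2 + 2^2 + 5^2 + 5^2 + 5^2
= 36 + 16 + 36 + 4 + 4 + 25 + 25 + 25
= 171

171


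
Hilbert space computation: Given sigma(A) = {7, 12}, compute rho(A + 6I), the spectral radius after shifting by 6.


Spectrum of A + 6I = {13, 18}
Spectral radius = max |lambda| over the shifted spectrum
= max(13, 18) = 18

18


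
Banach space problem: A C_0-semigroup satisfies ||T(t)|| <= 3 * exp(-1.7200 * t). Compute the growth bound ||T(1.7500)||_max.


||T(1.7500)|| <= 3 * exp(-1.7200 * 1.7500)
= 3 * exp(-3.0100)
= 3 * 0.0493
= 0.1479

0.1479


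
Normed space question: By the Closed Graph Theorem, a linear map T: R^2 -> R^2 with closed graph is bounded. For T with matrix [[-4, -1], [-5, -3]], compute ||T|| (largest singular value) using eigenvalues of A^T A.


A^T A = [[41, 19], [19, 10]]
trace(A^T A) = 51, det(A^T A) = 49
discriminant = 51^2 - 4*49 = 2405
Largest eigenvalue of A^T A = (trace + sqrt(disc))/2 = 50.0204
||T|| = sqrt(50.0204) = 7.0725

7.0725


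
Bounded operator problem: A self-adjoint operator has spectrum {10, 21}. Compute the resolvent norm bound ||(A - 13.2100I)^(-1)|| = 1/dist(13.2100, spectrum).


dist(13.2100, {10, 21}) = min(|13.2100 - 10|, |13.2100 - 21|)
= min(3.2100, 7.7900) = 3.2100
Resolvent bound = 1/3.2100 = 0.3115

0.3115


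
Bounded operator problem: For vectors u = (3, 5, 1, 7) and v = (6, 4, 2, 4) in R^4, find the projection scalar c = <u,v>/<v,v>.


Computing <u,v> = 3*6 + 5*4 + 1*2 + 7*4 = 68
Computing <v,v> = 6^2 + 4^2 + 2^2 + 4^2 = 72
Projection coefficient = 68/72 = 0.9444

0.9444


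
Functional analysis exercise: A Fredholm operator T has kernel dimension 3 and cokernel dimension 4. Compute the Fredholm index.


The Fredholm index is defined as ind(T) = dim(ker T) - dim(coker T)
= 3 - 4
= -1

-1


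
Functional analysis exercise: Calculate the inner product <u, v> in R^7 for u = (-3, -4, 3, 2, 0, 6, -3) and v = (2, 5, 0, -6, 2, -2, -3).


Computing the standard inner product <u, v> = sum u_i * v_i
= -3*2 + -4*5 + 3*0 + 2*-6 + 0*2 + 6*-2 + -3*-3
= -6 + -20 + 0 + -12 + 0 + -12 + 9
= -41

-41


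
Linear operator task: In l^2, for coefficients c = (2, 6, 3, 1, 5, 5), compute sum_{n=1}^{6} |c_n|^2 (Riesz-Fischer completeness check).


sum |c_n|^2 = 2^2 + 6^2 + 3^2 + 1^2 + 5^2 + 5^2
= 4 + 36 + 9 + 1 + 25 + 25
= 100

100


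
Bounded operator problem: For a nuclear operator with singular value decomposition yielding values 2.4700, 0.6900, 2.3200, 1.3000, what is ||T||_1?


The nuclear norm is the sum of all singular values.
||T||_1 = 2.4700 + 0.6900 + 2.3200 + 1.3000
= 6.7800

6.7800


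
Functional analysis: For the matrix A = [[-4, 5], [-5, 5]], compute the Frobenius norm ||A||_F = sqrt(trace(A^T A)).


||A||_F^2 = sum a_ij^2
= (-4)^2 + 5^2 + (-5)^2 + 5^2
= 16 + 25 + 25 + 25 = 91
||A||_F = sqrt(91) = 9.5394

9.5394


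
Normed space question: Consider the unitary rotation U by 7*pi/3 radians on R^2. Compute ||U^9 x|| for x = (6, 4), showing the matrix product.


U is a rotation by theta = 7*pi/3
U^9 = rotation by 9*theta = 63*pi/3 = 3*pi/3 (mod 2*pi)
cos(3*pi/3) = -1.0000, sin(3*pi/3) = 0.0000
U^9 x = (-1.0000 * 6 - 0.0000 * 4, 0.0000 * 6 + -1.0000 * 4)
= (-6.0000, -4.0000)
||U^9 x|| = sqrt((-6.0000)^2 + (-4.0000)^2) = sqrt(52.0000) = 7.2111

7.2111


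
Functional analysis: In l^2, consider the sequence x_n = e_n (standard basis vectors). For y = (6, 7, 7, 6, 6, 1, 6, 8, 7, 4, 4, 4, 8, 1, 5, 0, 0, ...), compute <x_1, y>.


x_1 = e_1 is the standard basis vector with 1 in position 1.
<x_1, y> = y_1 = 6
As n -> infinity, <x_n, y> -> 0, confirming weak convergence of (x_n) to 0.

6


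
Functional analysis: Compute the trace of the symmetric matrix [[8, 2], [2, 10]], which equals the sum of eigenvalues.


For a self-adjoint (symmetric) matrix, the eigenvalues are real.
The sum of eigenvalues equals the trace of the matrix.
trace = 8 + 10 = 18

18


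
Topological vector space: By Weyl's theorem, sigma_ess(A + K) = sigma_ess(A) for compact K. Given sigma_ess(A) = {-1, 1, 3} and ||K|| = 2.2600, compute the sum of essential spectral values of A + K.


By Weyl's theorem, the essential spectrum is invariant under compact perturbations.
sigma_ess(A + K) = sigma_ess(A) = {-1, 1, 3}
Sum = -1 + 1 + 3 = 3

3


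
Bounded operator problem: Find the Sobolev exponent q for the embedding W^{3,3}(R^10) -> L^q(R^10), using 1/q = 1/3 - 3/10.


Using the Sobolev embedding formula: 1/q = 1/p - k/n
1/q = 1/3 - 3/10 = 1/30
q = 1/(1/30) = 30

30.0000


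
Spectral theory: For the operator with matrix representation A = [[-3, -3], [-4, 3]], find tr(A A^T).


trace(A * A^T) = sum of squares of all entries
= (-3)^2 + (-3)^2 + (-4)^2 + 3^2
= 9 + 9 + 16 + 9
= 43

43


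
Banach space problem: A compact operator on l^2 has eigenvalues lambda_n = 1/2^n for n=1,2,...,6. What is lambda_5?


The eigenvalue formula gives lambda_5 = 1/2^5
= 1/32
= 0.0312

0.0312


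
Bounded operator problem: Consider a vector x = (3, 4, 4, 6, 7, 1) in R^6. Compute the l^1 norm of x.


The l^1 norm equals the sum of absolute values of all components.
||x||_1 = 3 + 4 + 4 + 6 + 7 + 1
= 25

25.0000


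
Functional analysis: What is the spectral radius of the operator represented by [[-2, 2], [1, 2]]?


For a 2x2 matrix, eigenvalues satisfy lambda^2 - (trace)*lambda + det = 0
trace = -2 + 2 = 0
det = -2*2 - 2*1 = -6
discriminant = 0^2 - 4*(-6) = 24
spectral radius = max |eigenvalue| = 2.4495

2.4495


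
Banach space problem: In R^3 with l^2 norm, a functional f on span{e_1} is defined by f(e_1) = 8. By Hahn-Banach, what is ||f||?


The norm of f is given by ||f|| = sup_{||x||=1} |f(x)|.
On span{e_1}, ||e_1|| = 1, so ||f|| = |f(e_1)| / ||e_1||
= |8| / 1 = 8.0000

8.0000


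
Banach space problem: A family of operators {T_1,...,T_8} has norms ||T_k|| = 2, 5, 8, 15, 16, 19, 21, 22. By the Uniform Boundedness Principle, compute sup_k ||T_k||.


By the Uniform Boundedness Principle, the supremum of norms is finite.
sup_k ||T_k|| = max(2, 5, 8, 15, 16, 19, 21, 22) = 22

22


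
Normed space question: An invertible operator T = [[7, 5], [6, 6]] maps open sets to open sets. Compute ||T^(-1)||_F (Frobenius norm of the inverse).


det(T) = 7*6 - 5*6 = 12
T^(-1) = (1/12) * [[6, -5], [-6, 7]] = [[0.5000, -0.4167], [-0.5000, 0.5833]]
||T^(-1)||_F^2 = 0.5000^2 + (-0.4167)^2 + (-0.5000)^2 + 0.5833^2 = 1.0139
||T^(-1)||_F = sqrt(1.0139) = 1.0069

1.0069


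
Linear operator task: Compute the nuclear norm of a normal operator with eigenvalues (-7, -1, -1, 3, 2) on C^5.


For a normal operator, singular values equal |eigenvalues|.
Trace norm = sum |lambda_i| = 7 + 1 + 1 + 3 + 2
= 14

14


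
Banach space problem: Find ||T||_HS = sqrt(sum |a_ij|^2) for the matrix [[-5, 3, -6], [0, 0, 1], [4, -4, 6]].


The Hilbert-Schmidt norm is sqrt(sum of squares of all entries).
Sum of squares = (-5)^2 + 3^2 + (-6)^2 + 0^2 + 0^2 + 1^2 + 4^2 + (-4)^2 + 6^2
= 25 + 9 + 36 + 0 + 0 + 1 + 16 + 16 + 36 = 139
||T||_HS = sqrt(139) = 11.7898

11.7898


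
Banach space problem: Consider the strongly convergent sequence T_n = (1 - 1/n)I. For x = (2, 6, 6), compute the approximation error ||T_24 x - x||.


T_24 x - x = (1 - 1/24)x - x = -x/24
||x|| = sqrt(76) = 8.7178
||T_24 x - x|| = ||x||/24 = 8.7178/24 = 0.3632

0.3632


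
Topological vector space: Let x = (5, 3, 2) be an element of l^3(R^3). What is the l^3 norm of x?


The l^3 norm = (sum |x_i|^3)^(1/3)
Sum of 3th powers = 125 + 27 + 8 = 160
||x||_3 = (160)^(1/3) = 5.4288

5.4288


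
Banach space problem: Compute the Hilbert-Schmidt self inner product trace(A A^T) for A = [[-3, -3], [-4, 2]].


trace(A * A^T) = sum of squares of all entries
= (-3)^2 + (-3)^2 + (-4)^2 + 2^2
= 9 + 9 + 16 + 4
= 38

38


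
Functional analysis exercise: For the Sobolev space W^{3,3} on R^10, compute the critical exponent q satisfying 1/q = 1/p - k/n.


Using the Sobolev embedding formula: 1/q = 1/p - k/n
1/q = 1/3 - 3/10 = 1/30
q = 1/(1/30) = 30

30.0000


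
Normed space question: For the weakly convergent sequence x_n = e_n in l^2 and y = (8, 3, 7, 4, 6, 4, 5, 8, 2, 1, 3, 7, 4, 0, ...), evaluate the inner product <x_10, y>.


x_10 = e_10 is the standard basis vector with 1 in position 10.
<x_10, y> = y_10 = 1
As n -> infinity, <x_n, y> -> 0, confirming weak convergence of (x_n) to 0.

1


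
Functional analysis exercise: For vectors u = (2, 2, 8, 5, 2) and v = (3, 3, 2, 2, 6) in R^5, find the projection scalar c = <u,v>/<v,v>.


Computing <u,v> = 2*3 + 2*3 + 8*2 + 5*2 + 2*6 = 50
Computing <v,v> = 3^2 + 3^2 + 2^2 + 2^2 + 6^2 = 62
Projection coefficient = 50/62 = 0.8065

0.8065


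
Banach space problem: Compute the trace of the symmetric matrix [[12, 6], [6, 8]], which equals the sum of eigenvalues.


For a self-adjoint (symmetric) matrix, the eigenvalues are real.
The sum of eigenvalues equals the trace of the matrix.
trace = 12 + 8 = 20

20


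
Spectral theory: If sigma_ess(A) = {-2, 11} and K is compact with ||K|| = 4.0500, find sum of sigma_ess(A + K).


By Weyl's theorem, the essential spectrum is invariant under compact perturbations.
sigma_ess(A + K) = sigma_ess(A) = {-2, 11}
Sum = -2 + 11 = 9

9


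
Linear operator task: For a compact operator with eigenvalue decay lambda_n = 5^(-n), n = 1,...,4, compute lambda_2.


The eigenvalue formula gives lambda_2 = 1/5^2
= 1/25
= 0.0400

0.0400


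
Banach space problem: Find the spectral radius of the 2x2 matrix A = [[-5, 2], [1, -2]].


For a 2x2 matrix, eigenvalues satisfy lambda^2 - (trace)*lambda + det = 0
trace = -5 + -2 = -7
det = -5*-2 - 2*1 = 8
discriminant = (-7)^2 - 4*(8) = 17
spectral radius = max |eigenvalue| = 5.5616

5.5616


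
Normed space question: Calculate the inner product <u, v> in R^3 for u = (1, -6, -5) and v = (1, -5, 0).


Computing the standard inner product <u, v> = sum u_i * v_i
= 1*1 + -6*-5 + -5*0
= 1 + 30 + 0
= 31

31


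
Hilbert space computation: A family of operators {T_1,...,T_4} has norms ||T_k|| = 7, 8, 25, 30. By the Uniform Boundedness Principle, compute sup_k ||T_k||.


By the Uniform Boundedness Principle, the supremum of norms is finite.
sup_k ||T_k|| = max(7, 8, 25, 30) = 30

30


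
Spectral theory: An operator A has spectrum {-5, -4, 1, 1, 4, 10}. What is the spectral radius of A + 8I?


Spectrum of A + 8I = {3, 4, 9, 9, 12, 18}
Spectral radius = max |lambda| over the shifted spectrum
= max(3, 4, 9, 9, 12, 18) = 18

18


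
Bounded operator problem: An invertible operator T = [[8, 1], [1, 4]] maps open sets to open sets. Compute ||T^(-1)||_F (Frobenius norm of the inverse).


det(T) = 8*4 - 1*1 = 31
T^(-1) = (1/31) * [[4, -1], [-1, 8]] = [[0.1290, -0.0323], [-0.0323, 0.2581]]
||T^(-1)||_F^2 = 0.1290^2 + (-0.0323)^2 + (-0.0323)^2 + 0.2581^2 = 0.0853
||T^(-1)||_F = sqrt(0.0853) = 0.2921

0.2921


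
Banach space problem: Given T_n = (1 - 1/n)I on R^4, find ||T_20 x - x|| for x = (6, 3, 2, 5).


T_20 x - x = (1 - 1/20)x - x = -x/20
||x|| = sqrt(74) = 8.6023
||T_20 x - x|| = ||x||/20 = 8.6023/20 = 0.4301

0.4301


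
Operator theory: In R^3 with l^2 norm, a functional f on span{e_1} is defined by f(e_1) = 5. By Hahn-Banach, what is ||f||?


The norm of f is given by ||f|| = sup_{||x||=1} |f(x)|.
On span{e_1}, ||e_1|| = 1, so ||f|| = |f(e_1)| / ||e_1||
= |5| / 1 = 5.0000

5.0000


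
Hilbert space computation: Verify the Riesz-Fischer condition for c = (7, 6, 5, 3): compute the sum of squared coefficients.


sum |c_n|^2 = 7^2 + 6^2 + 5^2 + 3^2
= 49 + 36 + 25 + 9
= 119

119


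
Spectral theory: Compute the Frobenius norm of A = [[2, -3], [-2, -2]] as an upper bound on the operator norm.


||A||_F^2 = sum a_ij^2
= 2^2 + (-3)^2 + (-2)^2 + (-2)^2
= 4 + 9 + 4 + 4 = 21
||A||_F = sqrt(21) = 4.5826

4.5826


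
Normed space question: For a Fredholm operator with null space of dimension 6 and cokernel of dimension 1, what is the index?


The Fredholm index is defined as ind(T) = dim(ker T) - dim(coker T)
= 6 - 1
= 5

5


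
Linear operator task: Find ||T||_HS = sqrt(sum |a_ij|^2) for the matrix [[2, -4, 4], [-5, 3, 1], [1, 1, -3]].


The Hilbert-Schmidt norm is sqrt(sum of squares of all entries).
Sum of squares = 2^2 + (-4)^2 + 4^2 + (-5)^2 + 3^2 + 1^2 + 1^2 + 1^2 + (-3)^2
= 4 + 16 + 16 + 25 + 9 + 1 + 1 + 1 + 9 = 82
||T||_HS = sqrt(82) = 9.0554

9.0554


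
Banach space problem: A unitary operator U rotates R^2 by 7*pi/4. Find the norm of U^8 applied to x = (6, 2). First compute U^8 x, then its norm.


U is a rotation by theta = 7*pi/4
U^8 = rotation by 8*theta = 56*pi/4 = 0*pi/4 (mod 2*pi)
cos(0*pi/4) = 1.0000, sin(0*pi/4) = 0.0000
U^8 x = (1.0000 * 6 - 0.0000 * 2, 0.0000 * 6 + 1.0000 * 2)
= (6.0000, 2.0000)
||U^8 x|| = sqrt(6.0000^2 + 2.0000^2) = sqrt(40.0000) = 6.3246

6.3246


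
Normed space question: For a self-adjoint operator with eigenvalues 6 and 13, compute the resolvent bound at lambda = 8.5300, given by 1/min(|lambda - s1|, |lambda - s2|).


dist(8.5300, {6, 13}) = min(|8.5300 - 6|, |8.5300 - 13|)
= min(2.5300, 4.4700) = 2.5300
Resolvent bound = 1/2.5300 = 0.3953

0.3953


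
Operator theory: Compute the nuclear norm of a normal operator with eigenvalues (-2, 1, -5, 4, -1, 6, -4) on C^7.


For a normal operator, singular values equal |eigenvalues|.
Trace norm = sum |lambda_i| = 2 + 1 + 5 + 4 + 1 + 6 + 4
= 23

23


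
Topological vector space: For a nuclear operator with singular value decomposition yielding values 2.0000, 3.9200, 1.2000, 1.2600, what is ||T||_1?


The nuclear norm is the sum of all singular values.
||T||_1 = 2.0000 + 3.9200 + 1.2000 + 1.2600
= 8.3800

8.3800


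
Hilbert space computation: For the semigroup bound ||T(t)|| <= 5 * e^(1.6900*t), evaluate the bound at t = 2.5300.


||T(2.5300)|| <= 5 * exp(1.6900 * 2.5300)
= 5 * exp(4.2757)
= 5 * 71.9305
= 359.6524

359.6524


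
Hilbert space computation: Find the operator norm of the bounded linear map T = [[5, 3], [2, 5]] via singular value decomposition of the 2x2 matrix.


A^T A = [[29, 25], [25, 34]]
trace(A^T A) = 63, det(A^T A) = 361
discriminant = 63^2 - 4*361 = 2525
Largest eigenvalue of A^T A = (trace + sqrt(disc))/2 = 56.6247
||T|| = sqrt(56.6247) = 7.5249

7.5249


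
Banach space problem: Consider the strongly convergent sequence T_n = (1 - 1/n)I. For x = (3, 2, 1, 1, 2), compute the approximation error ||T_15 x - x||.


T_15 x - x = (1 - 1/15)x - x = -x/15
||x|| = sqrt(19) = 4.3589
||T_15 x - x|| = ||x||/15 = 4.3589/15 = 0.2906

0.2906


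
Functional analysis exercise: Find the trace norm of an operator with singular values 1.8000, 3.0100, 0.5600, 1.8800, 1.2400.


The nuclear norm is the sum of all singular values.
||T||_1 = 1.8000 + 3.0100 + 0.5600 + 1.8800 + 1.2400
= 8.4900

8.4900


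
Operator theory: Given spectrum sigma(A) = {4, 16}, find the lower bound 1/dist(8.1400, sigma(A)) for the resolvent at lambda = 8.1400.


dist(8.1400, {4, 16}) = min(|8.1400 - 4|, |8.1400 - 16|)
= min(4.1400, 7.8600) = 4.1400
Resolvent bound = 1/4.1400 = 0.2415

0.2415


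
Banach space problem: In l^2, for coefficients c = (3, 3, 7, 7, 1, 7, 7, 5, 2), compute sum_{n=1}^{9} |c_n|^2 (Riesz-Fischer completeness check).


sum |c_n|^2 = 3^2 + 3^2 + 7^2 + 7^2 + 1^2 + 7^2 + 7^2 + 5^2 + 2^2
= 9 + 9 + 49 + 49 + 1 + 49 + 49 + 25 + 4
= 244

244


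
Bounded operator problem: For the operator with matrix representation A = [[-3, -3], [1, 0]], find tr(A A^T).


trace(A * A^T) = sum of squares of all entries
= (-3)^2 + (-3)^2 + 1^2 + 0^2
= 9 + 9 + 1 + 0
= 19

19


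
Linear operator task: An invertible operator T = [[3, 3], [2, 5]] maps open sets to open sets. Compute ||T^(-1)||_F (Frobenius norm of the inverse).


det(T) = 3*5 - 3*2 = 9
T^(-1) = (1/9) * [[5, -3], [-2, 3]] = [[0.5556, -0.3333], [-0.2222, 0.3333]]
||T^(-1)||_F^2 = 0.5556^2 + (-0.3333)^2 + (-0.2222)^2 + 0.3333^2 = 0.5802
||T^(-1)||_F = sqrt(0.5802) = 0.7617

0.7617


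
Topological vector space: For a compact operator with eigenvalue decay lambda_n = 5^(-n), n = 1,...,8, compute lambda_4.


The eigenvalue formula gives lambda_4 = 1/5^4
= 1/625
= 0.0016

0.0016


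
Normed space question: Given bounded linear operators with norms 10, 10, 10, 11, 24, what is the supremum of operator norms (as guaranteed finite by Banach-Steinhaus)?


By the Uniform Boundedness Principle, the supremum of norms is finite.
sup_k ||T_k|| = max(10, 10, 10, 11, 24) = 24

24


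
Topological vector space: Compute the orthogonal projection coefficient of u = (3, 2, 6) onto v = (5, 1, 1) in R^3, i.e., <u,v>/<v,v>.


Computing <u,v> = 3*5 + 2*1 + 6*1 = 23
Computing <v,v> = 5^2 + 1^2 + 1^2 = 27
Projection coefficient = 23/27 = 0.8519

0.8519


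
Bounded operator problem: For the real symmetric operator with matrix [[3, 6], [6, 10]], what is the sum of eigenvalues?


For a self-adjoint (symmetric) matrix, the eigenvalues are real.
The sum of eigenvalues equals the trace of the matrix.
trace = 3 + 10 = 13

13


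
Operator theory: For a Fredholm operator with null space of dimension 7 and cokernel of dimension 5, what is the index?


The Fredholm index is defined as ind(T) = dim(ker T) - dim(coker T)
= 7 - 5
= 2

2


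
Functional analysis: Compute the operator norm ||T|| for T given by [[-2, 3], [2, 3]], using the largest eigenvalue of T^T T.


A^T A = [[8, 0], [0, 18]]
trace(A^T A) = 26, det(A^T A) = 144
discriminant = 26^2 - 4*144 = 100
Largest eigenvalue of A^T A = (trace + sqrt(disc))/2 = 18.0000
||T|| = sqrt(18.0000) = 4.2426

4.2426


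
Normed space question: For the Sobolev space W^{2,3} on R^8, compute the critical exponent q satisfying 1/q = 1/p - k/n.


Using the Sobolev embedding formula: 1/q = 1/p - k/n
1/q = 1/3 - 2/8 = 1/12
q = 1/(1/12) = 12

12.0000


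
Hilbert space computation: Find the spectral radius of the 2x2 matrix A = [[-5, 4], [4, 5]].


For a 2x2 matrix, eigenvalues satisfy lambda^2 - (trace)*lambda + det = 0
trace = -5 + 5 = 0
det = -5*5 - 4*4 = -41
discriminant = 0^2 - 4*(-41) = 164
spectral radius = max |eigenvalue| = 6.4031

6.4031


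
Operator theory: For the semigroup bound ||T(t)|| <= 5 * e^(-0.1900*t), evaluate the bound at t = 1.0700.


||T(1.0700)|| <= 5 * exp(-0.1900 * 1.0700)
= 5 * exp(-0.2033)
= 5 * 0.8160
= 4.0802

4.0802


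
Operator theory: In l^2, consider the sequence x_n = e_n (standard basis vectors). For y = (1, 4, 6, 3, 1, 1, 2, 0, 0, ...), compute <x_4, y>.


x_4 = e_4 is the standard basis vector with 1 in position 4.
<x_4, y> = y_4 = 3
As n -> infinity, <x_n, y> -> 0, confirming weak convergence of (x_n) to 0.

3


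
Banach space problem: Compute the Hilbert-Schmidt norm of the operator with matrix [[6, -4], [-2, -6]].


The Hilbert-Schmidt norm is sqrt(sum of squares of all entries).
Sum of squares = 6^2 + (-4)^2 + (-2)^2 + (-6)^2
= 36 + 16 + 4 + 36 = 92
||T||_HS = sqrt(92) = 9.5917

9.5917


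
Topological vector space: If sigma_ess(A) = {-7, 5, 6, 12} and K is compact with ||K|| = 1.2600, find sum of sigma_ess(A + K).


By Weyl's theorem, the essential spectrum is invariant under compact perturbations.
sigma_ess(A + K) = sigma_ess(A) = {-7, 5, 6, 12}
Sum = -7 + 5 + 6 + 12 = 16

16


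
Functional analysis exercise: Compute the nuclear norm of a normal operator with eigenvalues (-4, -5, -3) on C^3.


For a normal operator, singular values equal |eigenvalues|.
Trace norm = sum |lambda_i| = 4 + 5 + 3
= 12

12


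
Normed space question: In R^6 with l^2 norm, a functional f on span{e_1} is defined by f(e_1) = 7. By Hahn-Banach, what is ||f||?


The norm of f is given by ||f|| = sup_{||x||=1} |f(x)|.
On span{e_1}, ||e_1|| = 1, so ||f|| = |f(e_1)| / ||e_1||
= |7| / 1 = 7.0000

7.0000


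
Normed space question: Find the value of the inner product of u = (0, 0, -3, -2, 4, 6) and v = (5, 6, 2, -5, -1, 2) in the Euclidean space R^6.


Computing the standard inner product <u, v> = sum u_i * v_i
= 0*5 + 0*6 + -3*2 + -2*-5 + 4*-1 + 6*2
= 0 + 0 + -6 + 10 + -4 + 12
= 12

12


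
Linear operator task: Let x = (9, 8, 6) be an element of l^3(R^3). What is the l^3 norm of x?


The l^3 norm = (sum |x_i|^3)^(1/3)
Sum of 3th powers = 729 + 512 + 216 = 1457
||x||_3 = (1457)^(1/3) = 11.3367

11.3367


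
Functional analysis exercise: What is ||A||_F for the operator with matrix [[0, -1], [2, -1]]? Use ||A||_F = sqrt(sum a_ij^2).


||A||_F^2 = sum a_ij^2
= 0^2 + (-1)^2 + 2^2 + (-1)^2
= 0 + 1 + 4 + 1 = 6
||A||_F = sqrt(6) = 2.4495

2.4495


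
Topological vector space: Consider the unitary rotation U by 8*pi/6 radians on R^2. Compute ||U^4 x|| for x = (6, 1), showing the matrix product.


U is a rotation by theta = 8*pi/6
U^4 = rotation by 4*theta = 32*pi/6 = 8*pi/6 (mod 2*pi)
cos(8*pi/6) = -0.5000, sin(8*pi/6) = -0.8660
U^4 x = (-0.5000 * 6 - -0.8660 * 1, -0.8660 * 6 + -0.5000 * 1)
= (-2.1340, -5.6962)
||U^4 x|| = sqrt((-2.1340)^2 + (-5.6962)^2) = sqrt(37.0000) = 6.0828

6.0828


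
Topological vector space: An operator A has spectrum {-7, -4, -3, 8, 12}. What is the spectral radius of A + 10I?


Spectrum of A + 10I = {3, 6, 7, 18, 22}
Spectral radius = max |lambda| over the shifted spectrum
= max(3, 6, 7, 18, 22) = 22

22


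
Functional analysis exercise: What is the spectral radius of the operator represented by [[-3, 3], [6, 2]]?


For a 2x2 matrix, eigenvalues satisfy lambda^2 - (trace)*lambda + det = 0
trace = -3 + 2 = -1
det = -3*2 - 3*6 = -24
discriminant = (-1)^2 - 4*(-24) = 97
spectral radius = max |eigenvalue| = 5.4244

5.4244


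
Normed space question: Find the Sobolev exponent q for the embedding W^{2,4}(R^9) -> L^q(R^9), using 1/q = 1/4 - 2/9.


Using the Sobolev embedding formula: 1/q = 1/p - k/n
1/q = 1/4 - 2/9 = 1/36
q = 1/(1/36) = 36

36.0000


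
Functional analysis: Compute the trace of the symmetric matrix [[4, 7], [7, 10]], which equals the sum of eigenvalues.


For a self-adjoint (symmetric) matrix, the eigenvalues are real.
The sum of eigenvalues equals the trace of the matrix.
trace = 4 + 10 = 14

14


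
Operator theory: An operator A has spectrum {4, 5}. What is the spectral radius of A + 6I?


Spectrum of A + 6I = {10, 11}
Spectral radius = max |lambda| over the shifted spectrum
= max(10, 11) = 11

11


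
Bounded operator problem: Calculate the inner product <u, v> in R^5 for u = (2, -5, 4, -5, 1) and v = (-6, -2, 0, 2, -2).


Computing the standard inner product <u, v> = sum u_i * v_i
= 2*-6 + -5*-2 + 4*0 + -5*2 + 1*-2
= -12 + 10 + 0 + -10 + -2
= -14

-14


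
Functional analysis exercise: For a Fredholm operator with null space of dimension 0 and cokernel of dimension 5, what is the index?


The Fredholm index is defined as ind(T) = dim(ker T) - dim(coker T)
= 0 - 5
= -5

-5


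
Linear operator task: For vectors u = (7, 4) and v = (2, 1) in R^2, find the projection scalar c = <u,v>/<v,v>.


Computing <u,v> = 7*2 + 4*1 = 18
Computing <v,v> = 2^2 + 1^2 = 5
Projection coefficient = 18/5 = 3.6000

3.6000


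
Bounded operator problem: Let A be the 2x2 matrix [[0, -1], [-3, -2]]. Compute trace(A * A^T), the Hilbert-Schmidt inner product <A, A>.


trace(A * A^T) = sum of squares of all entries
= 0^2 + (-1)^2 + (-3)^2 + (-2)^2
= 0 + 1 + 9 + 4
= 14

14


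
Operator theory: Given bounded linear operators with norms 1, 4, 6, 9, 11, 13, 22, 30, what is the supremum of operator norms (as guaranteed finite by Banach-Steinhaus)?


By the Uniform Boundedness Principle, the supremum of norms is finite.
sup_k ||T_k|| = max(1, 4, 6, 9, 11, 13, 22, 30) = 30

30


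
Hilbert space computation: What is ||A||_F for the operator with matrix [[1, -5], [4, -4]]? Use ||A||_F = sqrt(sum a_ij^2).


||A||_F^2 = sum a_ij^2
= 1^2 + (-5)^2 + 4^2 + (-4)^2
= 1 + 25 + 16 + 16 = 58
||A||_F = sqrt(58) = 7.6158

7.6158


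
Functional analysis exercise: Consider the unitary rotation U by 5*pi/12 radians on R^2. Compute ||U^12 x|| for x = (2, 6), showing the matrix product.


U is a rotation by theta = 5*pi/12
U^12 = rotation by 12*theta = 60*pi/12 = 12*pi/12 (mod 2*pi)
cos(12*pi/12) = -1.0000, sin(12*pi/12) = 0.0000
U^12 x = (-1.0000 * 2 - 0.0000 * 6, 0.0000 * 2 + -1.0000 * 6)
= (-2.0000, -6.0000)
||U^12 x|| = sqrt((-2.0000)^2 + (-6.0000)^2) = sqrt(40.0000) = 6.3246

6.3246


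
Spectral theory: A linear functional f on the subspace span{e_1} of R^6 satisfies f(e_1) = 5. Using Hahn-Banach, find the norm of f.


The norm of f is given by ||f|| = sup_{||x||=1} |f(x)|.
On span{e_1}, ||e_1|| = 1, so ||f|| = |f(e_1)| / ||e_1||
= |5| / 1 = 5.0000

5.0000


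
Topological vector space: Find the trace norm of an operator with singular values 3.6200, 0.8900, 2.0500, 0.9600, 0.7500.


The nuclear norm is the sum of all singular values.
||T||_1 = 3.6200 + 0.8900 + 2.0500 + 0.9600 + 0.7500
= 8.2700

8.2700


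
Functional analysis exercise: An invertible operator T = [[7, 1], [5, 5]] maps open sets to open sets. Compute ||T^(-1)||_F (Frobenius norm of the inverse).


det(T) = 7*5 - 1*5 = 30
T^(-1) = (1/30) * [[5, -1], [-5, 7]] = [[0.1667, -0.0333], [-0.1667, 0.2333]]
||T^(-1)||_F^2 = 0.1667^2 + (-0.0333)^2 + (-0.1667)^2 + 0.2333^2 = 0.1111
||T^(-1)||_F = sqrt(0.1111) = 0.3333

0.3333


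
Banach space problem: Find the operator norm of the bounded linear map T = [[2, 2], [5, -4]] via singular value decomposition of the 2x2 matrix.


A^T A = [[29, -16], [-16, 20]]
trace(A^T A) = 49, det(A^T A) = 324
discriminant = 49^2 - 4*324 = 1105
Largest eigenvalue of A^T A = (trace + sqrt(disc))/2 = 41.1208
||T|| = sqrt(41.1208) = 6.4125

6.4125


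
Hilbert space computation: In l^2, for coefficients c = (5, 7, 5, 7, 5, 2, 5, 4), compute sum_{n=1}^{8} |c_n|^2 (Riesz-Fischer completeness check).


sum |c_n|^2 = 5^2 + 7^2 + 5^2 + 7^2 + 5^2 + 2^2 + 5^2 + 4^2
= 25 + 49 + 25 + 49 + 25 + 4 + 25 + 16
= 218

218


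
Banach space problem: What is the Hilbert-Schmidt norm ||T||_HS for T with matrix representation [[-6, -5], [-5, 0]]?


The Hilbert-Schmidt norm is sqrt(sum of squares of all entries).
Sum of squares = (-6)^2 + (-5)^2 + (-5)^2 + 0^2
= 36 + 25 + 25 + 0 = 86
||T||_HS = sqrt(86) = 9.2736

9.2736


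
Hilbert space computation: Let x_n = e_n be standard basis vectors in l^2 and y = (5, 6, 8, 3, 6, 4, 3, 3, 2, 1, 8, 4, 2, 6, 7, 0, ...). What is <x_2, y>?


x_2 = e_2 is the standard basis vector with 1 in position 2.
<x_2, y> = y_2 = 6
As n -> infinity, <x_n, y> -> 0, confirming weak convergence of (x_n) to 0.

6


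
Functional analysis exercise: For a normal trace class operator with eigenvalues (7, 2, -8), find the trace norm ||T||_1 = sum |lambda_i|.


For a normal operator, singular values equal |eigenvalues|.
Trace norm = sum |lambda_i| = 7 + 2 + 8
= 17

17


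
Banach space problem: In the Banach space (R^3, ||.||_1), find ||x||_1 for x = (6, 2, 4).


The l^1 norm equals the sum of absolute values of all components.
||x||_1 = 6 + 2 + 4
= 12

12.0000


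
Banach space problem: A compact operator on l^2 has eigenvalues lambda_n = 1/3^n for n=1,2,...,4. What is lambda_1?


The eigenvalue formula gives lambda_1 = 1/3^1
= 1/3
= 0.3333

0.3333


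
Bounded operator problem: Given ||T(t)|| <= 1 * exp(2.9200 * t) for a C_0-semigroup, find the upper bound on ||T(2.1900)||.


||T(2.1900)|| <= 1 * exp(2.9200 * 2.1900)
= 1 * exp(6.3948)
= 1 * 598.7236
= 598.7236

598.7236


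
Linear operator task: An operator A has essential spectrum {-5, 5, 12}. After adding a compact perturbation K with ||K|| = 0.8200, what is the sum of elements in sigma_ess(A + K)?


By Weyl's theorem, the essential spectrum is invariant under compact perturbations.
sigma_ess(A + K) = sigma_ess(A) = {-5, 5, 12}
Sum = -5 + 5 + 12 = 12

12


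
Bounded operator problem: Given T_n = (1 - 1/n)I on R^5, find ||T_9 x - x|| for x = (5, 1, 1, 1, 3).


T_9 x - x = (1 - 1/9)x - x = -x/9
||x|| = sqrt(37) = 6.0828
||T_9 x - x|| = ||x||/9 = 6.0828/9 = 0.6759

0.6759


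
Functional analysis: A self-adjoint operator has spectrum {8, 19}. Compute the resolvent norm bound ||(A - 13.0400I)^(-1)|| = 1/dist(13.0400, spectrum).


dist(13.0400, {8, 19}) = min(|13.0400 - 8|, |13.0400 - 19|)
= min(5.0400, 5.9600) = 5.0400
Resolvent bound = 1/5.0400 = 0.1984

0.1984


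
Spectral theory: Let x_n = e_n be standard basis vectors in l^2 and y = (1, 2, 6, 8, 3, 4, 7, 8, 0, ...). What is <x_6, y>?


x_6 = e_6 is the standard basis vector with 1 in position 6.
<x_6, y> = y_6 = 4
As n -> infinity, <x_n, y> -> 0, confirming weak convergence of (x_n) to 0.

4


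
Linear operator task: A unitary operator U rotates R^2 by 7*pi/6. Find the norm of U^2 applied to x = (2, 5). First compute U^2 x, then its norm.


U is a rotation by theta = 7*pi/6
U^2 = rotation by 2*theta = 14*pi/6 = 2*pi/6 (mod 2*pi)
cos(2*pi/6) = 0.5000, sin(2*pi/6) = 0.8660
U^2 x = (0.5000 * 2 - 0.8660 * 5, 0.8660 * 2 + 0.5000 * 5)
= (-3.3301, 4.2321)
||U^2 x|| = sqrt((-3.3301)^2 + 4.2321^2) = sqrt(29.0000) = 5.3852

5.3852


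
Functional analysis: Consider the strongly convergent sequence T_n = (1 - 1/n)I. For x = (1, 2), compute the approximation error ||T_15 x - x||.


T_15 x - x = (1 - 1/15)x - x = -x/15
||x|| = sqrt(5) = 2.2361
||T_15 x - x|| = ||x||/15 = 2.2361/15 = 0.1491

0.1491


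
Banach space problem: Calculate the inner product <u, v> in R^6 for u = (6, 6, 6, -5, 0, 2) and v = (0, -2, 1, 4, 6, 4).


Computing the standard inner product <u, v> = sum u_i * v_i
= 6*0 + 6*-2 + 6*1 + -5*4 + 0*6 + 2*4
= 0 + -12 + 6 + -20 + 0 + 8
= -18

-18


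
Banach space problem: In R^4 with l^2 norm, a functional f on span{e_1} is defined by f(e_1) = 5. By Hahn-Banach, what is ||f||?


The norm of f is given by ||f|| = sup_{||x||=1} |f(x)|.
On span{e_1}, ||e_1|| = 1, so ||f|| = |f(e_1)| / ||e_1||
= |5| / 1 = 5.0000

5.0000


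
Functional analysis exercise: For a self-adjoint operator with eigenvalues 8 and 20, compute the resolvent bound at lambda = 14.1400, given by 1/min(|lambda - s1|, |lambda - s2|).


dist(14.1400, {8, 20}) = min(|14.1400 - 8|, |14.1400 - 20|)
= min(6.1400, 5.8600) = 5.8600
Resolvent bound = 1/5.8600 = 0.1706

0.1706


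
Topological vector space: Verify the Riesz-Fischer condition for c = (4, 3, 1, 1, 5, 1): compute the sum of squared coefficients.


sum |c_n|^2 = 4^2 + 3^2 + 1^2 + 1^2 + 5^2 + 1^2
= 16 + 9 + 1 + 1 + 25 + 1
= 53

53


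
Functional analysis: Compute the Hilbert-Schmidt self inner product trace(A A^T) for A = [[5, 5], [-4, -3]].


trace(A * A^T) = sum of squares of all entries
= 5^2 + 5^2 + (-4)^2 + (-3)^2
= 25 + 25 + 16 + 9
= 75

75


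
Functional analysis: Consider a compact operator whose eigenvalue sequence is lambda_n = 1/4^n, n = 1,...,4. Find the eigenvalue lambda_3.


The eigenvalue formula gives lambda_3 = 1/4^3
= 1/64
= 0.0156

0.0156


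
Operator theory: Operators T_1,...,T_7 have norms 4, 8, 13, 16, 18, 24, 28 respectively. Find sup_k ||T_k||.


By the Uniform Boundedness Principle, the supremum of norms is finite.
sup_k ||T_k|| = max(4, 8, 13, 16, 18, 24, 28) = 28

28


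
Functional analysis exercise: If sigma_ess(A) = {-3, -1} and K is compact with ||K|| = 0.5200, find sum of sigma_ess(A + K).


By Weyl's theorem, the essential spectrum is invariant under compact perturbations.
sigma_ess(A + K) = sigma_ess(A) = {-3, -1}
Sum = -3 + -1 = -4

-4


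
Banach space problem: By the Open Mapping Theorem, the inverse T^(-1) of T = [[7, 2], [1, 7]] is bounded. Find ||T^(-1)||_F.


det(T) = 7*7 - 2*1 = 47
T^(-1) = (1/47) * [[7, -2], [-1, 7]] = [[0.1489, -0.0426], [-0.0213, 0.1489]]
||T^(-1)||_F^2 = 0.1489^2 + (-0.0426)^2 + (-0.0213)^2 + 0.1489^2 = 0.0466
||T^(-1)||_F = sqrt(0.0466) = 0.2159

0.2159


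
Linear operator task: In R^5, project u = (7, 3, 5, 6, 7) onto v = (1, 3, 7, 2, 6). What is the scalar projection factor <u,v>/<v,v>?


Computing <u,v> = 7*1 + 3*3 + 5*7 + 6*2 + 7*6 = 105
Computing <v,v> = 1^2 + 3^2 + 7^2 + 2^2 + 6^2 = 99
Projection coefficient = 105/99 = 1.0606

1.0606


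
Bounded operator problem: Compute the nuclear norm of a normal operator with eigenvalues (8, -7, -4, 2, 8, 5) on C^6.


For a normal operator, singular values equal |eigenvalues|.
Trace norm = sum |lambda_i| = 8 + 7 + 4 + 2 + 8 + 5
= 34

34


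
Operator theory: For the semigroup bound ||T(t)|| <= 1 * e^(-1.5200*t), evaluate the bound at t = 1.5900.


||T(1.5900)|| <= 1 * exp(-1.5200 * 1.5900)
= 1 * exp(-2.4168)
= 1 * 0.0892
= 0.0892

0.0892


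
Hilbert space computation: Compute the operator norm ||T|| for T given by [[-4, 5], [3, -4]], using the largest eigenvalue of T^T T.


A^T A = [[25, -32], [-32, 41]]
trace(A^T A) = 66, det(A^T A) = 1
discriminant = 66^2 - 4*1 = 4352
Largest eigenvalue of A^T A = (trace + sqrt(disc))/2 = 65.9848
||T|| = sqrt(65.9848) = 8.1231

8.1231


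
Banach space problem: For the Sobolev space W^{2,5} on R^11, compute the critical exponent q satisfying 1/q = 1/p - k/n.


Using the Sobolev embedding formula: 1/q = 1/p - k/n
1/q = 1/5 - 2/11 = 1/55
q = 1/(1/55) = 55

55.0000


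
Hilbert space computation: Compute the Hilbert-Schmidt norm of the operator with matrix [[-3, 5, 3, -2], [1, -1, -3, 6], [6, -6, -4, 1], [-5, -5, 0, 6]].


The Hilbert-Schmidt norm is sqrt(sum of squares of all entries).
Sum of squares = (-3)^2 + 5^2 + 3^2 + (-2)^2 + 1^2 + (-1)^2 + (-3)^2 + 6^2 + 6^2 + (-6)^2 + (-4)^2 + 1^2 + (-5)^2 + (-5)^2 + 0^2 + 6^2
= 9 + 25 + 9 + 4 + 1 + 1 + 9 + 36 + 36 + 36 + 16 + 1 + 25 + 25 + 0 + 36 = 269
||T||_HS = sqrt(269) = 16.4012

16.4012
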